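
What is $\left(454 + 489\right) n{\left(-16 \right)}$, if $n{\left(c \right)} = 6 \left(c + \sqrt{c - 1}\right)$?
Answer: $-90528 + 5658 i \sqrt{17} \approx -90528.0 + 23329.0 i$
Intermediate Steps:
$n{\left(c \right)} = 6 c + 6 \sqrt{-1 + c}$ ($n{\left(c \right)} = 6 \left(c + \sqrt{-1 + c}\right) = 6 c + 6 \sqrt{-1 + c}$)
$\left(454 + 489\right) n{\left(-16 \right)} = \left(454 + 489\right) \left(6 \left(-16\right) + 6 \sqrt{-1 - 16}\right) = 943 \left(-96 + 6 \sqrt{-17}\right) = 943 \left(-96 + 6 i \sqrt{17}\right) = -90528 + 5658 i \sqrt{17}$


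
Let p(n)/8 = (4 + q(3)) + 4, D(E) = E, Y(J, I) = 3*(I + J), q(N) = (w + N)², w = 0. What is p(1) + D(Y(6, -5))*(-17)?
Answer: 85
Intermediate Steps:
q(N) = N² (q(N) = (0 + N)² = N²)
Y(J, I) = 3*I + 3*J
p(n) = 136 (p(n) = 8*((4 + 3²) + 4) = 8*((4 + 9) + 4) = 8*(13 + 4) = 8*17 = 136)
p(1) + D(Y(6, -5))*(-17) = 136 + (3*(-5) + 3*6)*(-17) = 136 + (-15 + 18)*(-17) = 136 + 3*(-17) = 136 - 51 = 85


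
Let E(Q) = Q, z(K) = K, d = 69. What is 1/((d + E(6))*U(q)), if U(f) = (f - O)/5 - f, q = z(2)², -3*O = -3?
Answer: -1/255 ≈ -0.0039216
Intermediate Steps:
O = 1 (O = -⅓*(-3) = 1)
q = 4 (q = 2² = 4)
U(f) = -⅕ - 4*f/5 (U(f) = (f - 1*1)/5 - f = (f - 1)*(⅕) - f = (-1 + f)*(⅕) - f = (-⅕ + f/5) - f = -⅕ - 4*f/5)
1/((d + E(6))*U(q)) = 1/((69 + 6)*(-⅕ - ⅘*4)) = 1/(75*(-⅕ - 16/5)) = 1/(75*(-17/5)) = 1/(-255) = -1/255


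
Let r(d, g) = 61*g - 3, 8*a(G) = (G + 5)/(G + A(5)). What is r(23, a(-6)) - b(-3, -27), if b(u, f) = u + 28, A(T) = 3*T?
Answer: -2077/72 ≈ -28.847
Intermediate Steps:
b(u, f) = 28 + u
a(G) = (5 + G)/(8*(15 + G)) (a(G) = ((G + 5)/(G + 3*5))/8 = ((5 + G)/(G + 15))/8 = ((5 + G)/(15 + G))/8 = (5 + G)/(8*(15 + G)))
r(d, g) = -3 + 61*g
r(23, a(-6)) - b(-3, -27) = (-3 + 61*((5 - 6)/(8*(15 - 6)))) - (28 - 3) = (-3 + 61*((⅛)*(-1)/9)) - 1*25 = (-3 + 61*((⅛)*(⅑)*(-1))) - 25 = (-3 + 61*(-1/72)) - 25 = (-3 - 61/72) - 25 = -277/72 - 25 = -2077/72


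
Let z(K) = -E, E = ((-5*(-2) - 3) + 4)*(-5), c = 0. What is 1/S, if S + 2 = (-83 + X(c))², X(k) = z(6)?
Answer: 1/782 ≈ 0.0012788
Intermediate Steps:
E = -55 (E = ((10 - 3) + 4)*(-5) = (7 + 4)*(-5) = 11*(-5) = -55)
z(K) = 55 (z(K) = -1*(-55) = 55)
X(k) = 55
S = 782 (S = -2 + (-83 + 55)² = -2 + (-28)² = -2 + 784 = 782)
1/S = 1/782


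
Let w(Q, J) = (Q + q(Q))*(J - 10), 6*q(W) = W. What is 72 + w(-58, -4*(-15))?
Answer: -9934/3 ≈ -3311.3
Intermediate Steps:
q(W) = W/6
w(Q, J) = 7*Q*(-10 + J)/6 (w(Q, J) = (Q + Q/6)*(J - 10) = (7*Q/6)*(-10 + J) = 7*Q*(-10 + J)/6)
72 + w(-58, -4*(-15)) = 72 + (7/6)*(-58)*(-10 - 4*(-15)) = 72 + (7/6)*(-58)*(-10 + 60) = 72 + (7/6)*(-58)*50 = 72 - 10150/3 = -9934/3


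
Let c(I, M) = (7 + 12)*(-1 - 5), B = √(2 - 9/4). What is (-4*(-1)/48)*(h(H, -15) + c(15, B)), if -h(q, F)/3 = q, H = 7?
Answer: -45/4 ≈ -11.250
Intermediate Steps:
h(q, F) = -3*q
B = I/2 (B = √(2 - 9*¼) = √(2 - 9/4) = √(-¼) = I/2 ≈ 0.5*I)
c(I, M) = -114 (c(I, M) = 19*(-6) = -114)
(-4*(-1)/48)*(h(H, -15) + c(15, B)) = (-4*(-1)/48)*(-3*7 - 114) = (4*(1/48))*(-21 - 114) = (1/12)*(-135) = -45/4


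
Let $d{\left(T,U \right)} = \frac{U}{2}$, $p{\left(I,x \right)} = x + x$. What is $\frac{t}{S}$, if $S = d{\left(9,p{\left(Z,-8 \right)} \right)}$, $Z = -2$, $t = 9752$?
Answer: $-1219$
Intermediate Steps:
$p{\left(I,x \right)} = 2 x$
$d{\left(T,U \right)} = \frac{U}{2}$
$S = -8$ ($S = \frac{2 \left(-8\right)}{2} = \frac{1}{2} \left(-16\right) = -8$)
$\frac{t}{S} = \frac{9752}{-8} = 9752 \left(- \frac{1}{8}\right) = -1219$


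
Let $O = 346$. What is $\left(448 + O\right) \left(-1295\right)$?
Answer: $-1028230$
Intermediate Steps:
$\left(448 + O\right) \left(-1295\right) = \left(448 + 346\right) \left(-1295\right) = 794 \left(-1295\right) = -1028230$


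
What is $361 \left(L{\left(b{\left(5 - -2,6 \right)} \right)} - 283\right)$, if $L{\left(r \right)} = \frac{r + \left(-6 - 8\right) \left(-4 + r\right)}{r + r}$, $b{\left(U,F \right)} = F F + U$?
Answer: $- \frac{8967601}{86} \approx -1.0427 \cdot 10^{5}$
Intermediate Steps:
$b{\left(U,F \right)} = U + F^{2}$ ($b{\left(U,F \right)} = F^{2} + U = U + F^{2}$)
$L{\left(r \right)} = \frac{56 - 13 r}{2 r}$ ($L{\left(r \right)} = \frac{r - 14 \left(-4 + r\right)}{2 r} = \left(r - \left(-56 + 14 r\right)\right) \frac{1}{2 r} = \left(56 - 13 r\right) \frac{1}{2 r} = \frac{56 - 13 r}{2 r}$)
$361 \left(L{\left(b{\left(5 - -2,6 \right)} \right)} - 283\right) = 361 \left(\left(- \frac{13}{2} + \frac{28}{\left(5 - -2\right) + 6^{2}}\right) - 283\right) = 361 \left(\left(- \frac{13}{2} + \frac{28}{\left(5 + 2\right) + 36}\right) - 283\right) = 361 \left(\left(- \frac{13}{2} + \frac{28}{7 + 36}\right) - 283\right) = 361 \left(\left(- \frac{13}{2} + \frac{28}{43}\right) - 283\right) = 361 \left(- \frac{503}{86} - 283\right) = 361 \left(- \frac{24841}{86}\right) = - \frac{8967601}{86}$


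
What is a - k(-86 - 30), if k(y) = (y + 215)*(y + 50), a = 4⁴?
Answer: 6790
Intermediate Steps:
a = 256
k(y) = (50 + y)*(215 + y) (k(y) = (215 + y)*(50 + y) = (50 + y)*(215 + y))
a - k(-86 - 30) = 256 - (10750 + (-86 - 30)² + 265*(-86 - 30)) = 256 - (10750 + (-116)² + 265*(-116)) = 256 - (10750 + 13456 - 30740) = 256 - 1*(-6534) = 256 + 6534 = 6790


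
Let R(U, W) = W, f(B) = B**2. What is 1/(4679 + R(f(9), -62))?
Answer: 1/4617 ≈ 0.00021659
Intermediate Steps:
1/(4679 + R(f(9), -62)) = 1/(4679 - 62) = 1/4617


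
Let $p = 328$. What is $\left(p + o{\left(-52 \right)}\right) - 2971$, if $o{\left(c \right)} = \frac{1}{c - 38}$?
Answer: $- \frac{237871}{90} \approx -2643.0$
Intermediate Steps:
$o{\left(c \right)} = \frac{1}{-38 + c}$
$\left(p + o{\left(-52 \right)}\right) - 2971 = \left(328 + \frac{1}{-38 - 52}\right) - 2971 = \left(328 + \frac{1}{-90}\right) - 2971 = \left(328 - \frac{1}{90}\right) - 2971 = \frac{29519}{90} - 2971 = - \frac{237871}{90}$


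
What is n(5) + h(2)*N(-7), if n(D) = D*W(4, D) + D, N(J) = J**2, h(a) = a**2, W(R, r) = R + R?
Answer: 241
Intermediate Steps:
W(R, r) = 2*R
n(D) = 9*D (n(D) = D*(2*4) + D = D*8 + D = 8*D + D = 9*D)
n(5) + h(2)*N(-7) = 9*5 + 2**2*(-7)**2 = 45 + 4*49 = 45 + 196 = 241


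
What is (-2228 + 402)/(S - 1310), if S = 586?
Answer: 913/362 ≈ 2.5221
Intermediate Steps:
(-2228 + 402)/(S - 1310) = (-2228 + 402)/(586 - 1310) = -1826/(-724) = -1826*(-1/724) = 913/362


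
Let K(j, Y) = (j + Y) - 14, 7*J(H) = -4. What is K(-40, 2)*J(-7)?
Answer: 208/7 ≈ 29.714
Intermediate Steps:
J(H) = -4/7 (J(H) = (1/7)*(-4) = -4/7)
K(j, Y) = -14 + Y + j (K(j, Y) = (Y + j) - 14 = -14 + Y + j)
K(-40, 2)*J(-7) = (-14 + 2 - 40)*(-4/7) = -52*(-4/7) = 208/7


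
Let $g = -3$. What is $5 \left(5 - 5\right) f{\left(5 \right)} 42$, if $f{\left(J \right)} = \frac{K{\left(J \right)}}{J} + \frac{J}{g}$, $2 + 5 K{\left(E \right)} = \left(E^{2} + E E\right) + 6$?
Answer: $0$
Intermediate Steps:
$K{\left(E \right)} = \frac{4}{5} + \frac{2 E^{2}}{5}$ ($K{\left(E \right)} = - \frac{2}{5} + \frac{\left(E^{2} + E E\right) + 6}{5} = - \frac{2}{5} + \frac{\left(E^{2} + E^{2}\right) + 6}{5} = - \frac{2}{5} + \frac{2 E^{2} + 6}{5} = - \frac{2}{5} + \frac{6 + 2 E^{2}}{5} = - \frac{2}{5} + \left(\frac{6}{5} + \frac{2 E^{2}}{5}\right) = \frac{4}{5} + \frac{2 E^{2}}{5}$)
$f{\left(J \right)} = - \frac{J}{3} + \frac{\frac{4}{5} + \frac{2 J^{2}}{5}}{J}$ ($f{\left(J \right)} = \frac{\frac{4}{5} + \frac{2 J^{2}}{5}}{J} + \frac{J}{-3} = \frac{\frac{4}{5} + \frac{2 J^{2}}{5}}{J} + J \left(- \frac{1}{3}\right) = \frac{\frac{4}{5} + \frac{2 J^{2}}{5}}{J} - \frac{J}{3} = - \frac{J}{3} + \frac{\frac{4}{5} + \frac{2 J^{2}}{5}}{J}$)
$5 \left(5 - 5\right) f{\left(5 \right)} 42 = 5 \left(5 - 5\right) \frac{12 + 5^{2}}{15 \cdot 5} \cdot 42 = 5 \cdot 0 \cdot \frac{1}{15} \cdot \frac{1}{5} \left(12 + 25\right) 42 = 0 \cdot \frac{1}{15} \cdot \frac{1}{5} \cdot 37 \cdot 42 = 0 \cdot \frac{37}{75} \cdot 42 = 0 \cdot 42 = 0$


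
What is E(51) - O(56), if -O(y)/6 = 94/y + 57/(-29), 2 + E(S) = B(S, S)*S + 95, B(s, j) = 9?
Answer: 223413/406 ≈ 550.28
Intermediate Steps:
E(S) = 93 + 9*S (E(S) = -2 + (9*S + 95) = -2 + (95 + 9*S) = 93 + 9*S)
O(y) = 342/29 - 564/y (O(y) = -6*(94/y + 57/(-29)) = -6*(94/y + 57*(-1/29)) = -6*(94/y - 57/29) = -6*(-57/29 + 94/y) = 342/29 - 564/y)
E(51) - O(56) = (93 + 9*51) - (342/29 - 564/56) = (93 + 459) - (342/29 - 564*1/56) = 552 - (342/29 - 141/14) = 552 - 1*699/406 = 552 - 699/406 = 223413/406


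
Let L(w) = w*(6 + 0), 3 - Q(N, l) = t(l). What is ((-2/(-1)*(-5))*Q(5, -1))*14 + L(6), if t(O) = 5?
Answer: 316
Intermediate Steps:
Q(N, l) = -2 (Q(N, l) = 3 - 1*5 = 3 - 5 = -2)
L(w) = 6*w (L(w) = w*6 = 6*w)
((-2/(-1)*(-5))*Q(5, -1))*14 + L(6) = ((-2/(-1)*(-5))*(-2))*14 + 6*6 = ((-2*(-1)*(-5))*(-2))*14 + 36 = ((2*(-5))*(-2))*14 + 36 = -10*(-2)*14 + 36 = 20*14 + 36 = 280 + 36 = 316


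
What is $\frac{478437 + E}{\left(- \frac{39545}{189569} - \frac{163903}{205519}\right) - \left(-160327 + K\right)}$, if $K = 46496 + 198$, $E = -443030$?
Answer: $\frac{1379457828628577}{4427106039786201} \approx 0.31159$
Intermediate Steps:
$K = 46694$
$\frac{478437 + E}{\left(- \frac{39545}{189569} - \frac{163903}{205519}\right) - \left(-160327 + K\right)} = \frac{478437 - 443030}{\left(- \frac{39545}{189569} - \frac{163903}{205519}\right) + \left(160327 - 46694\right)} = \frac{35407}{\left(\left(-39545\right) \frac{1}{189569} - \frac{163903}{205519}\right) + \left(160327 - 46694\right)} = \frac{35407}{\left(- \frac{39545}{189569} - \frac{163903}{205519}\right) + 113633} = \frac{35407}{- \frac{39198176662}{38960031311} + 113633} = \frac{35407}{\frac{4427106039786201}{38960031311}} = 35407 \cdot \frac{38960031311}{4427106039786201} = \frac{1379457828628577}{4427106039786201}$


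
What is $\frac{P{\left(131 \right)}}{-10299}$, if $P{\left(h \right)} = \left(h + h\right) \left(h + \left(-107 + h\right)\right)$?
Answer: $- \frac{40610}{10299} \approx -3.9431$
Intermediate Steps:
$P{\left(h \right)} = 2 h \left(-107 + 2 h\right)$
$\frac{P{\left(131 \right)}}{-10299} = \frac{2 \cdot 131 \left(-107 + 2 \cdot 131\right)}{-10299} = 2 \cdot 131 \left(-107 + 262\right) \left(- \frac{1}{10299}\right) = 2 \cdot 131 \cdot 155 \left(- \frac{1}{10299}\right) = 40610 \left(- \frac{1}{10299}\right) = - \frac{40610}{10299}$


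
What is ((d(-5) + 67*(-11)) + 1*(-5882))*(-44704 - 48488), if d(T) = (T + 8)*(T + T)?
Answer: 619633608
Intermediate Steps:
d(T) = 2*T*(8 + T) (d(T) = (8 + T)*(2*T) = 2*T*(8 + T))
((d(-5) + 67*(-11)) + 1*(-5882))*(-44704 - 48488) = ((2*(-5)*(8 - 5) + 67*(-11)) + 1*(-5882))*(-44704 - 48488) = ((2*(-5)*3 - 737) - 5882)*(-93192) = ((-30 - 737) - 5882)*(-93192) = (-767 - 5882)*(-93192) = -6649*(-93192) = 619633608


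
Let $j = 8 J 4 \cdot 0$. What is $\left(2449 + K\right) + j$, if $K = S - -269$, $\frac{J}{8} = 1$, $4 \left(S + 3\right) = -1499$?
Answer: $\frac{9361}{4} \approx 2340.3$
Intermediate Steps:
$S = - \frac{1511}{4}$ ($S = -3 + \frac{1}{4} \left(-1499\right) = -3 - \frac{1499}{4} = - \frac{1511}{4} \approx -377.75$)
$J = 8$ ($J = 8 \cdot 1 = 8$)
$K = - \frac{435}{4}$ ($K = - \frac{1511}{4} - -269 = - \frac{1511}{4} + 269 = - \frac{435}{4} \approx -108.75$)
$j = 0$ ($j = 8 \cdot 8 \cdot 4 \cdot 0 = 64 \cdot 0 = 0$)
$\left(2449 + K\right) + j = \left(2449 - \frac{435}{4}\right) + 0 = \frac{9361}{4} + 0 = \frac{9361}{4}$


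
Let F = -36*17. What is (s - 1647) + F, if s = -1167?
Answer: -3426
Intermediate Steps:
F = -612
(s - 1647) + F = (-1167 - 1647) - 612 = -2814 - 612 = -3426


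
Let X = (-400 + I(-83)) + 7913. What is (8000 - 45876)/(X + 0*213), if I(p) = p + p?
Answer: -37876/7347 ≈ -5.1553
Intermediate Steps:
I(p) = 2*p
X = 7347 (X = (-400 + 2*(-83)) + 7913 = (-400 - 166) + 7913 = -566 + 7913 = 7347)
(8000 - 45876)/(X + 0*213) = (8000 - 45876)/(7347 + 0*213) = -37876/(7347 + 0) = -37876/7347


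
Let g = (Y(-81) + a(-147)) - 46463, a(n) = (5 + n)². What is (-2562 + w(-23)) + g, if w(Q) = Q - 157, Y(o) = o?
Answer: -29122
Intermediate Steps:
w(Q) = -157 + Q
g = -26380 (g = (-81 + (5 - 147)²) - 46463 = (-81 + (-142)²) - 46463 = (-81 + 20164) - 46463 = 20083 - 46463 = -26380)
(-2562 + w(-23)) + g = (-2562 + (-157 - 23)) - 26380 = (-2562 - 180) - 26380 = -2742 - 26380 = -29122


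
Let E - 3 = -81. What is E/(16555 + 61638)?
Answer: -78/78193 ≈ -0.00099753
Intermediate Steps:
E = -78 (E = 3 - 81 = -78)
E/(16555 + 61638) = -78/(16555 + 61638) = -78/78193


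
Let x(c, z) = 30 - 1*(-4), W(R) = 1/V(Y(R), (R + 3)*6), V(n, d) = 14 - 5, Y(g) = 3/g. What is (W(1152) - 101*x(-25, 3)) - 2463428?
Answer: -22201757/9 ≈ -2.4669e+6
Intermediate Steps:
V(n, d) = 9
W(R) = ⅑ (W(R) = 1/9 = ⅑)
x(c, z) = 34 (x(c, z) = 30 + 4 = 34)
(W(1152) - 101*x(-25, 3)) - 2463428 = (⅑ - 101*34) - 2463428 = (⅑ - 3434) - 2463428 = -30905/9 - 2463428 = -22201757/9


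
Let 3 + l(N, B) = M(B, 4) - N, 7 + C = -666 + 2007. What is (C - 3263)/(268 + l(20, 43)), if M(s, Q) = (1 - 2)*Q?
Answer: -1929/241 ≈ -8.0042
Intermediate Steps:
M(s, Q) = -Q
C = 1334 (C = -7 + (-666 + 2007) = -7 + 1341 = 1334)
l(N, B) = -7 - N (l(N, B) = -3 + (-1*4 - N) = -3 + (-4 - N) = -7 - N)
(C - 3263)/(268 + l(20, 43)) = (1334 - 3263)/(268 + (-7 - 1*20)) = -1929/(268 + (-7 - 20)) = -1929/(268 - 27) = -1929/241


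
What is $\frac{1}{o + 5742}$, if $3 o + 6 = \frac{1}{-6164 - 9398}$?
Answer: $\frac{46686}{267977639} \approx 0.00017422$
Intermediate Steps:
$o = - \frac{93373}{46686}$ ($o = -2 + \frac{1}{3 \left(-6164 - 9398\right)} = -2 + \frac{1}{3 \left(-15562\right)} = -2 + \frac{1}{3} \left(- \frac{1}{15562}\right) = -2 - \frac{1}{46686} = - \frac{93373}{46686} \approx -2.0$)
$\frac{1}{o + 5742} = \frac{1}{- \frac{93373}{46686} + 5742} = \frac{1}{\frac{267977639}{46686}} = \frac{46686}{267977639}$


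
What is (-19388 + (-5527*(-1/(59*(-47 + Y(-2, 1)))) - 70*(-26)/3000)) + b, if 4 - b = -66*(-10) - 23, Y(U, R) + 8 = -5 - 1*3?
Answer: -3721066451/185850 ≈ -20022.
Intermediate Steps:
Y(U, R) = -16 (Y(U, R) = -8 + (-5 - 1*3) = -8 + (-5 - 3) = -8 - 8 = -16)
b = -633 (b = 4 - (-66*(-10) - 23) = 4 - (660 - 23) = 4 - 1*637 = 4 - 637 = -633)
(-19388 + (-5527*(-1/(59*(-47 + Y(-2, 1)))) - 70*(-26)/3000)) + b = (-19388 + (-5527*(-1/(59*(-47 - 16))) - 70*(-26)/3000)) - 633 = (-19388 + (-5527/((-59*(-63))) + 1820*(1/3000))) - 633 = (-19388 + (-5527/3717 + 91/150)) - 633 = (-19388 - 163601/185850) - 633 = -3603423401/185850 - 633 = -3721066451/185850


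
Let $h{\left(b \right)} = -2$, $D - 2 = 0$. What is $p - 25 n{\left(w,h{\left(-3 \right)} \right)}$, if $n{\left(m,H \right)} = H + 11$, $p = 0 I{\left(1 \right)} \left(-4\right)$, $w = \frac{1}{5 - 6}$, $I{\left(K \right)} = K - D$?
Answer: $-225$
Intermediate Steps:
$D = 2$ ($D = 2 + 0 = 2$)
$I{\left(K \right)} = -2 + K$ ($I{\left(K \right)} = K - 2 = -2 + K$)
$w = -1$ ($w = \frac{1}{-1} = -1$)
$p = 0$ ($p = 0 \left(-2 + 1\right) \left(-4\right) = 0 \left(-1\right) \left(-4\right) = 0 \left(-4\right) = 0$)
$n{\left(m,H \right)} = 11 + H$
$p - 25 n{\left(w,h{\left(-3 \right)} \right)} = 0 - 25 \left(11 - 2\right) = 0 - 225 = -225$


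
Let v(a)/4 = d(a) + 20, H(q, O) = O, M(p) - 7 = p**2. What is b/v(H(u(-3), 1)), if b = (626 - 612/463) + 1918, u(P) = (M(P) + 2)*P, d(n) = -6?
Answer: 42045/926 ≈ 45.405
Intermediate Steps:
M(p) = 7 + p**2
u(P) = P*(9 + P**2) (u(P) = ((7 + P**2) + 2)*P = (9 + P**2)*P = P*(9 + P**2))
v(a) = 56 (v(a) = 4*(-6 + 20) = 4*14 = 56)
b = 1177260/463 (b = (626 - 612*1/463) + 1918 = (626 - 612/463) + 1918 = 289226/463 + 1918 = 1177260/463 ≈ 2542.7)
b/v(H(u(-3), 1)) = (1177260/463)/56 = (1177260/463)*(1/56) = 42045/926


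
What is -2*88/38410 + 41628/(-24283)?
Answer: -231076/134435 ≈ -1.7189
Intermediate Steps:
-2*88/38410 + 41628/(-24283) = -176*1/38410 + 41628*(-1/24283) = -88/19205 - 12/7 = -231076/134435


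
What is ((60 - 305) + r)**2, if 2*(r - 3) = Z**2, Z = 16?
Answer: 12996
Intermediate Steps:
r = 131 (r = 3 + (1/2)*16**2 = 3 + (1/2)*256 = 3 + 128 = 131)
((60 - 305) + r)**2 = ((60 - 305) + 131)**2 = (-245 + 131)**2 = (-114)**2 = 12996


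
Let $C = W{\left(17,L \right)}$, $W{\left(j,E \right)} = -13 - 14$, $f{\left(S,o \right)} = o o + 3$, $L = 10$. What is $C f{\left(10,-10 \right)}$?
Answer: $-2781$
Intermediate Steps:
$f{\left(S,o \right)} = 3 + o^{2}$ ($f{\left(S,o \right)} = o^{2} + 3 = 3 + o^{2}$)
$W{\left(j,E \right)} = -27$ ($W{\left(j,E \right)} = -13 - 14 = -27$)
$C = -27$
$C f{\left(10,-10 \right)} = - 27 \left(3 + \left(-10\right)^{2}\right) = - 27 \left(3 + 100\right) = \left(-27\right) 103 = -2781$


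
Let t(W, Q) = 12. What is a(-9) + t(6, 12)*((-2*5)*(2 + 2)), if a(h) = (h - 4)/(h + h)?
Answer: -8627/18 ≈ -479.28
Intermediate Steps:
a(h) = (-4 + h)/(2*h) (a(h) = (-4 + h)/((2*h)) = (-4 + h)*(1/(2*h)) = (-4 + h)/(2*h))
a(-9) + t(6, 12)*((-2*5)*(2 + 2)) = (½)*(-4 - 9)/(-9) + 12*((-2*5)*(2 + 2)) = (½)*(-⅑)*(-13) + 12*(-10*4) = 13/18 + 12*(-40) = 13/18 - 480 = -8627/18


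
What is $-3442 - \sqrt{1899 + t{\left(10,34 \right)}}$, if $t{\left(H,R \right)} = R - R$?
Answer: $-3442 - 3 \sqrt{211} \approx -3485.6$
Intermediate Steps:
$t{\left(H,R \right)} = 0$
$-3442 - \sqrt{1899 + t{\left(10,34 \right)}} = -3442 - \sqrt{1899 + 0} = -3442 - \sqrt{1899} = -3442 - 3 \sqrt{211}$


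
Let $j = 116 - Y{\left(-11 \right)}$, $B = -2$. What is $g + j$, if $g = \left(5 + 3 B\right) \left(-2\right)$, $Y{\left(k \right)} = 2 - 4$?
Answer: $120$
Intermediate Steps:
$Y{\left(k \right)} = -2$
$g = 2$ ($g = \left(5 + 3 \left(-2\right)\right) \left(-2\right) = \left(5 - 6\right) \left(-2\right) = \left(-1\right) \left(-2\right) = 2$)
$j = 118$ ($j = 116 - -2 = 116 + 2 = 118$)
$g + j = 2 + 118 = 120$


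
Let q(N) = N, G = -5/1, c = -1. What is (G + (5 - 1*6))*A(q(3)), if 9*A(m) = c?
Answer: ⅔ ≈ 0.66667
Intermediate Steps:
G = -5 (G = -5*1 = -5)
A(m) = -⅑ (A(m) = (⅑)*(-1) = -⅑)
(G + (5 - 1*6))*A(q(3)) = (-5 + (5 - 1*6))*(-⅑) = (-5 + (5 - 6))*(-⅑) = (-5 - 1)*(-⅑) = -6*(-⅑) = ⅔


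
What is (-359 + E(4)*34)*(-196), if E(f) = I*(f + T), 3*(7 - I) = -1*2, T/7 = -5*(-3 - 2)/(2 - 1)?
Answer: -27224596/3 ≈ -9.0749e+6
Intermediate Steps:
T = 175 (T = 7*(-5*(-3 - 2)/(2 - 1)) = 7*(-(-25)/1) = 7*(-(-25)) = 7*(-5*(-5)) = 7*25 = 175)
I = 23/3 (I = 7 - (-1)*2/3 = 7 - ⅓*(-2) = 7 + ⅔ = 23/3 ≈ 7.6667)
E(f) = 4025/3 + 23*f/3 (E(f) = 23*(f + 175)/3 = 23*(175 + f)/3 = 4025/3 + 23*f/3)
(-359 + E(4)*34)*(-196) = (-359 + (4025/3 + (23/3)*4)*34)*(-196) = (-359 + (4025/3 + 92/3)*34)*(-196) = (-359 + (4117/3)*34)*(-196) = (-359 + 139978/3)*(-196) = (138901/3)*(-196) = -27224596/3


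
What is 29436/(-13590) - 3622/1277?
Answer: -14468792/2892405 ≈ -5.0023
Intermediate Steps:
29436/(-13590) - 3622/1277 = 29436*(-1/13590) - 3622*1/1277 = -4906/2265 - 3622/1277 = -14468792/2892405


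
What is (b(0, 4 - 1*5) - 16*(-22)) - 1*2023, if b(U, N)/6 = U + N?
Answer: -1677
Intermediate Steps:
b(U, N) = 6*N + 6*U (b(U, N) = 6*(U + N) = 6*(N + U) = 6*N + 6*U)
(b(0, 4 - 1*5) - 16*(-22)) - 1*2023 = ((6*(4 - 1*5) + 6*0) - 16*(-22)) - 1*2023 = ((6*(4 - 5) + 0) + 352) - 2023 = ((6*(-1) + 0) + 352) - 2023 = ((-6 + 0) + 352) - 2023 = (-6 + 352) - 2023 = 346 - 2023 = -1677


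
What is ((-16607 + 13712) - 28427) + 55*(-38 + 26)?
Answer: -31982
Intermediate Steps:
((-16607 + 13712) - 28427) + 55*(-38 + 26) = (-2895 - 28427) + 55*(-12) = -31322 - 660 = -31982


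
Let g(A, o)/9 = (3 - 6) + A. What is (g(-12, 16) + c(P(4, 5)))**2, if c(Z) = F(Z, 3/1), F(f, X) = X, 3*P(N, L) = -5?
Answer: 17424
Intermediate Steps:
P(N, L) = -5/3 (P(N, L) = (1/3)*(-5) = -5/3)
g(A, o) = -27 + 9*A (g(A, o) = 9*((3 - 6) + A) = 9*(-3 + A) = -27 + 9*A)
c(Z) = 3 (c(Z) = 3/1 = 3*1 = 3)
(g(-12, 16) + c(P(4, 5)))**2 = ((-27 + 9*(-12)) + 3)**2 = ((-27 - 108) + 3)**2 = (-135 + 3)**2 = (-132)**2 = 17424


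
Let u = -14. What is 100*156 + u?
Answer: 15586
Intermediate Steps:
100*156 + u = 100*156 - 14 = 15600 - 14 = 15586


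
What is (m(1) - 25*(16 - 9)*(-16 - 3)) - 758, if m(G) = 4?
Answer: 2571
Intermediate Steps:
(m(1) - 25*(16 - 9)*(-16 - 3)) - 758 = (4 - 25*(16 - 9)*(-16 - 3)) - 758 = (4 - 175*(-19)) - 758 = (4 - 25*(-133)) - 758 = (4 + 3325) - 758 = 3329 - 758 = 2571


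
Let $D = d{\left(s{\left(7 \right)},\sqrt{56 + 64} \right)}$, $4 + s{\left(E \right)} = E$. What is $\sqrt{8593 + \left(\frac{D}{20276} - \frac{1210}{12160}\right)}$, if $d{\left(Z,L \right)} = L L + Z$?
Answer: $\frac{\sqrt{5101194086736765}}{770488} \approx 92.698$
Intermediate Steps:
$s{\left(E \right)} = -4 + E$
$d{\left(Z,L \right)} = Z + L^{2}$ ($d{\left(Z,L \right)} = L^{2} + Z = Z + L^{2}$)
$D = 123$ ($D = \left(-4 + 7\right) + \left(\sqrt{56 + 64}\right)^{2} = 3 + \left(\sqrt{120}\right)^{2} = 3 + \left(2 \sqrt{30}\right)^{2} = 3 + 120 = 123$)
$\sqrt{8593 + \left(\frac{D}{20276} - \frac{1210}{12160}\right)} = \sqrt{8593 + \left(\frac{123}{20276} - \frac{1210}{12160}\right)} = \sqrt{8593 + \left(123 \cdot \frac{1}{20276} - \frac{121}{1216}\right)} = \sqrt{8593 + \left(\frac{123}{20276} - \frac{121}{1216}\right)} = \sqrt{8593 - \frac{575957}{6163904}} = \sqrt{\frac{52965851115}{6163904}} = \frac{\sqrt{5101194086736765}}{770488}$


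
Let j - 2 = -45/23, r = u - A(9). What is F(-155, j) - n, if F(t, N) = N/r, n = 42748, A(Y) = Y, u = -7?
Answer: -15731265/368 ≈ -42748.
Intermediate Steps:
r = -16 (r = -7 - 1*9 = -7 - 9 = -16)
j = 1/23 (j = 2 - 45/23 = 1/23 ≈ 0.043478)
F(t, N) = -N/16 (F(t, N) = N/(-16) = N*(-1/16) = -N/16)
F(-155, j) - n = -1/16*1/23 - 1*42748 = -1/368 - 42748 = -15731265/368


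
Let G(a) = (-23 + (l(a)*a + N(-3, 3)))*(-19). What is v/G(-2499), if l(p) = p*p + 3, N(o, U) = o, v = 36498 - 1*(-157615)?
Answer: 194113/296519035418 ≈ 6.5464e-7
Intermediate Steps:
v = 194113 (v = 36498 + 157615 = 194113)
l(p) = 3 + p**2 (l(p) = p**2 + 3 = 3 + p**2)
G(a) = 494 - 19*a*(3 + a**2) (G(a) = (-23 + ((3 + a**2)*a - 3))*(-19) = (-23 + (a*(3 + a**2) - 3))*(-19) = (-23 + (-3 + a*(3 + a**2)))*(-19) = (-26 + a*(3 + a**2))*(-19) = 494 - 19*a*(3 + a**2))
v/G(-2499) = 194113/(494 - 19*(-2499)*(3 + (-2499)**2)) = 194113/(494 - 19*(-2499)*(3 + 6245001)) = 194113/(494 - 19*(-2499)*6245004) = 194113/(494 + 296519034924) = 194113/296519035418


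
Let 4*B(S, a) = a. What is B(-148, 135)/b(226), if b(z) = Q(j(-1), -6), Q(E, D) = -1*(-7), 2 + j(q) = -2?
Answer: 135/28 ≈ 4.8214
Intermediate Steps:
B(S, a) = a/4
j(q) = -4 (j(q) = -2 - 2 = -4)
Q(E, D) = 7
b(z) = 7
B(-148, 135)/b(226) = ((1/4)*135)/7 = (135/4)*(1/7) = 135/28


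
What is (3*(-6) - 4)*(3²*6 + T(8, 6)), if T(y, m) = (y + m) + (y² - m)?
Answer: -2772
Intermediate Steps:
T(y, m) = y + y² (T(y, m) = (m + y) + (y² - m) = y + y²)
(3*(-6) - 4)*(3²*6 + T(8, 6)) = (3*(-6) - 4)*(3²*6 + 8*(1 + 8)) = (-18 - 4)*(9*6 + 8*9) = -22*(54 + 72) = -22*126 = -2772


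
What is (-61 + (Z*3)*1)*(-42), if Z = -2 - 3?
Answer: 3192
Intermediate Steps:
Z = -5
(-61 + (Z*3)*1)*(-42) = (-61 - 5*3*1)*(-42) = (-61 - 15*1)*(-42) = (-61 - 15)*(-42) = -76*(-42) = 3192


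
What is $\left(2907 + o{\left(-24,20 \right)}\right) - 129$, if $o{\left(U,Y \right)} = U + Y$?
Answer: $2774$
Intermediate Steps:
$\left(2907 + o{\left(-24,20 \right)}\right) - 129 = \left(2907 + \left(-24 + 20\right)\right) - 129 = \left(2907 - 4\right) - 129 = 2903 - 129 = 2774$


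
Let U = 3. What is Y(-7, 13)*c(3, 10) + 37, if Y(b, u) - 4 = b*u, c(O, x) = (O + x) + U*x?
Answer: -3704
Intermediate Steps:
c(O, x) = O + 4*x (c(O, x) = (O + x) + 3*x = O + 4*x)
Y(b, u) = 4 + b*u
Y(-7, 13)*c(3, 10) + 37 = (4 - 7*13)*(3 + 4*10) + 37 = (4 - 91)*(3 + 40) + 37 = -87*43 + 37 = -3741 + 37 = -3704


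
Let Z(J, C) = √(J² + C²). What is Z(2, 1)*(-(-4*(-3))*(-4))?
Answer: 48*√5 ≈ 107.33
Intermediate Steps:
Z(J, C) = √(C² + J²)
Z(2, 1)*(-(-4*(-3))*(-4)) = √(1² + 2²)*(-(-4*(-3))*(-4)) = √(1 + 4)*(-12*(-4)) = √5*(-1*(-48)) = √5*48 = 48*√5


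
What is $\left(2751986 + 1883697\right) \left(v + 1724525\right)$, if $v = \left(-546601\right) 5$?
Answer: $-4674993591840$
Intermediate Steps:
$v = -2733005$
$\left(2751986 + 1883697\right) \left(v + 1724525\right) = \left(2751986 + 1883697\right) \left(-2733005 + 1724525\right) = 4635683 \left(-1008480\right) = -4674993591840$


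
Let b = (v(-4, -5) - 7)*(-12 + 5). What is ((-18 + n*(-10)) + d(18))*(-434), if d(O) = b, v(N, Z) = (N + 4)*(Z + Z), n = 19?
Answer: 69006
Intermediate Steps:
v(N, Z) = 2*Z*(4 + N) (v(N, Z) = (4 + N)*(2*Z) = 2*Z*(4 + N))
b = 49 (b = (2*(-5)*(4 - 4) - 7)*(-12 + 5) = (2*(-5)*0 - 7)*(-7) = (0 - 7)*(-7) = -7*(-7) = 49)
d(O) = 49
((-18 + n*(-10)) + d(18))*(-434) = ((-18 + 19*(-10)) + 49)*(-434) = ((-18 - 190) + 49)*(-434) = (-208 + 49)*(-434) = -159*(-434) = 69006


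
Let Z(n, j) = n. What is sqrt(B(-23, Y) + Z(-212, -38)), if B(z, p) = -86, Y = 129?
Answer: I*sqrt(298) ≈ 17.263*I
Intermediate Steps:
sqrt(B(-23, Y) + Z(-212, -38)) = sqrt(-86 - 212) = sqrt(-298) = I*sqrt(298)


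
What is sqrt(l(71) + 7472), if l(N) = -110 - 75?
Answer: sqrt(7287) ≈ 85.364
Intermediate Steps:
l(N) = -185
sqrt(l(71) + 7472) = sqrt(-185 + 7472) = sqrt(7287)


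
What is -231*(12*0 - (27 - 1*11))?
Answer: 3696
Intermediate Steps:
-231*(12*0 - (27 - 1*11)) = -231*(0 - (27 - 11)) = -231*(0 - 1*16) = -231*(0 - 16) = -231*(-16) = 3696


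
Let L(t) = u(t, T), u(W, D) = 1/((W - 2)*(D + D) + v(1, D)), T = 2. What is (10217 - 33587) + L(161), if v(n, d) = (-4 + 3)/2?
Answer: -29703268/1271 ≈ -23370.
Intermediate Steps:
v(n, d) = -½ (v(n, d) = -1*½ = -½)
u(W, D) = 1/(-½ + 2*D*(-2 + W)) (u(W, D) = 1/((W - 2)*(D + D) - ½) = 1/((-2 + W)*(2*D) - ½) = 1/(2*D*(-2 + W) - ½) = 1/(-½ + 2*D*(-2 + W)))
L(t) = 2/(-17 + 8*t) (L(t) = 2/(-1 - 8*2 + 4*2*t) = 2/(-1 - 16 + 8*t) = 2/(-17 + 8*t))
(10217 - 33587) + L(161) = (10217 - 33587) + 2/(-17 + 8*161) = -23370 + 2/(-17 + 1288) = -23370 + 2/1271 = -29703268/1271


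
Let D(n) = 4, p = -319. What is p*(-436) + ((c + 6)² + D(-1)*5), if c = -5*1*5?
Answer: 139465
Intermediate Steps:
c = -25 (c = -5*5 = -25)
p*(-436) + ((c + 6)² + D(-1)*5) = -319*(-436) + ((-25 + 6)² + 4*5) = 139084 + ((-19)² + 20) = 139084 + (361 + 20) = 139084 + 381 = 139465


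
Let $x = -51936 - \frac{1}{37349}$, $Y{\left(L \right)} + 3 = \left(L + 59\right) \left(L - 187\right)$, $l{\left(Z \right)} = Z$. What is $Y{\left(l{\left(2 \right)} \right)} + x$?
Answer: $- \frac{2361353177}{37349} \approx -63224.0$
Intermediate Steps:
$Y{\left(L \right)} = -3 + \left(-187 + L\right) \left(59 + L\right)$ ($Y{\left(L \right)} = -3 + \left(L + 59\right) \left(L - 187\right) = -3 + \left(59 + L\right) \left(-187 + L\right) = -3 + \left(-187 + L\right) \left(59 + L\right)$)
$x = - \frac{1939757665}{37349}$ ($x = -51936 - \frac{1}{37349} = - \frac{1939757665}{37349} \approx -51936.0$)
$Y{\left(l{\left(2 \right)} \right)} + x = \left(-11036 + 2^{2} - 256\right) - \frac{1939757665}{37349} = \left(-11036 + 4 - 256\right) - \frac{1939757665}{37349} = -11288 - \frac{1939757665}{37349} = - \frac{2361353177}{37349}$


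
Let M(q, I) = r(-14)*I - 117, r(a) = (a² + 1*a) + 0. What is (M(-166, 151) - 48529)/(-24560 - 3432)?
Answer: 5291/6998 ≈ 0.75607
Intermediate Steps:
r(a) = a + a² (r(a) = (a² + a) + 0 = (a + a²) + 0 = a + a²)
M(q, I) = -117 + 182*I (M(q, I) = (-14*(1 - 14))*I - 117 = (-14*(-13))*I - 117 = 182*I - 117 = -117 + 182*I)
(M(-166, 151) - 48529)/(-24560 - 3432) = ((-117 + 182*151) - 48529)/(-24560 - 3432) = ((-117 + 27482) - 48529)/(-27992) = (27365 - 48529)*(-1/27992) = -21164*(-1/27992) = 5291/6998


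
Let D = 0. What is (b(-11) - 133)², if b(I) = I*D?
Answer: 17689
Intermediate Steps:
b(I) = 0 (b(I) = I*0 = 0)
(b(-11) - 133)² = (0 - 133)² = (-133)² = 17689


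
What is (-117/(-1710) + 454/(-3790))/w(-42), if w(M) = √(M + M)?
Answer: 1233*I*√21/1008140 ≈ 0.0056047*I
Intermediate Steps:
w(M) = √2*√M (w(M) = √(2*M) = √2*√M)
(-117/(-1710) + 454/(-3790))/w(-42) = (-117/(-1710) + 454/(-3790))/((√2*√(-42))) = (-117*(-1/1710) + 454*(-1/3790))/((√2*(I*√42))) = (13/190 - 227/1895)/((2*I*√21)) = -(-1233)*I*√21/1008140 = 1233*I*√21/1008140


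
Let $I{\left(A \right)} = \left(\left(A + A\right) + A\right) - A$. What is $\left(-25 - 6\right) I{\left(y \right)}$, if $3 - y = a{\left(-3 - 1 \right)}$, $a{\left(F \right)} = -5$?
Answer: $-496$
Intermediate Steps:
$y = 8$ ($y = 3 - -5 = 3 + 5 = 8$)
$I{\left(A \right)} = 2 A$ ($I{\left(A \right)} = \left(2 A + A\right) - A = 3 A - A = 2 A$)
$\left(-25 - 6\right) I{\left(y \right)} = \left(-25 - 6\right) 2 \cdot 8 = \left(-31\right) 16 = -496$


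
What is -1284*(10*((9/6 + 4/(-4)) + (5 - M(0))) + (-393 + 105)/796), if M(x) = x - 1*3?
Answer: -21626412/199 ≈ -1.0868e+5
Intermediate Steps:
M(x) = -3 + x (M(x) = x - 3 = -3 + x)
-1284*(10*((9/6 + 4/(-4)) + (5 - M(0))) + (-393 + 105)/796) = -1284*(10*((9/6 + 4/(-4)) + (5 - (-3 + 0))) + (-393 + 105)/796) = -1284*(10*((9*(⅙) + 4*(-¼)) + (5 - 1*(-3))) - 288*1/796) = -1284*(10*((3/2 - 1) + (5 + 3)) - 72/199) = -1284*(10*(½ + 8) - 72/199) = -1284*(10*(17/2) - 72/199) = -1284*(85 - 72/199) = -1284*16843/199 = -21626412/199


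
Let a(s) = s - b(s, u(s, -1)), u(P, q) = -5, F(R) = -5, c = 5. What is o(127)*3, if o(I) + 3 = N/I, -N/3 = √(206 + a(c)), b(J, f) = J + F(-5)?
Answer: -9 - 9*√211/127 ≈ -10.029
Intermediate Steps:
b(J, f) = -5 + J (b(J, f) = J - 5 = -5 + J)
a(s) = 5 (a(s) = s - (-5 + s) = s + (5 - s) = 5)
N = -3*√211 (N = -3*√(206 + 5) = -3*√211 ≈ -43.578)
o(I) = -3 - 3*√211/I (o(I) = -3 + (-3*√211)/I = -3 - 3*√211/I)
o(127)*3 = (-3 - 3*√211/127)*3 = -9 - 9*√211/127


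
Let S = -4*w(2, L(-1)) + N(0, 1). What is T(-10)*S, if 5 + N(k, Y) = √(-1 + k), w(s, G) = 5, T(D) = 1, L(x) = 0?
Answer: -25 + I ≈ -25.0 + 1.0*I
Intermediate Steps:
N(k, Y) = -5 + √(-1 + k)
S = -25 + I (S = -4*5 + (-5 + √(-1 + 0)) = -20 + (-5 + √(-1)) = -20 + (-5 + I) = -25 + I ≈ -25.0 + 1.0*I)
T(-10)*S = 1*(-25 + I) = -25 + I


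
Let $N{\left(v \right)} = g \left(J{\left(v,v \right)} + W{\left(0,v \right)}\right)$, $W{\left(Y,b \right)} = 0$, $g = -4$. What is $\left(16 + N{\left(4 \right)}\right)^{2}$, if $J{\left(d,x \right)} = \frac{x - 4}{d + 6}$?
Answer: $256$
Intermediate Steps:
$J{\left(d,x \right)} = \frac{-4 + x}{6 + d}$
$N{\left(v \right)} = - \frac{4 \left(-4 + v\right)}{6 + v}$ ($N{\left(v \right)} = - 4 \left(\frac{-4 + v}{6 + v} + 0\right) = - 4 \frac{-4 + v}{6 + v} = - \frac{4 \left(-4 + v\right)}{6 + v}$)
$\left(16 + N{\left(4 \right)}\right)^{2} = \left(16 + \frac{4 \left(4 - 4\right)}{6 + 4}\right)^{2} = \left(16 + \frac{4 \left(4 - 4\right)}{10}\right)^{2} = \left(16 + 4 \cdot \frac{1}{10} \cdot 0\right)^{2} = \left(16 + 0\right)^{2} = 16^{2} = 256$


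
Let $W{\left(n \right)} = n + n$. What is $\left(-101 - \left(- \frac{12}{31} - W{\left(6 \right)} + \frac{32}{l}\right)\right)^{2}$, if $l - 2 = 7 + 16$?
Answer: $\frac{4853490889}{600625} \approx 8080.7$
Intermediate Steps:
$W{\left(n \right)} = 2 n$
$l = 25$ ($l = 2 + \left(7 + 16\right) = 2 + 23 = 25$)
$\left(-101 - \left(- \frac{12}{31} - W{\left(6 \right)} + \frac{32}{l}\right)\right)^{2} = \left(-101 + \left(2 \cdot 6 - \left(- \frac{12}{31} + \frac{32}{25}\right)\right)\right)^{2} = \left(-101 + \left(12 - \frac{692}{775}\right)\right)^{2} = \left(-101 + \frac{8608}{775}\right)^{2} = \left(- \frac{69667}{775}\right)^{2} = \frac{4853490889}{600625}$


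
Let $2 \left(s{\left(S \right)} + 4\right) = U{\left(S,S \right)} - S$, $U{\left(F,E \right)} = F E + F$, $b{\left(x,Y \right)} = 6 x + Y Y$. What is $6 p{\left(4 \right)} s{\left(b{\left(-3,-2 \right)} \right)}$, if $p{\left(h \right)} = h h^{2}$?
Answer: $36096$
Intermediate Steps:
$b{\left(x,Y \right)} = Y^{2} + 6 x$ ($b{\left(x,Y \right)} = 6 x + Y^{2} = Y^{2} + 6 x$)
$U{\left(F,E \right)} = F + E F$ ($U{\left(F,E \right)} = E F + F = F + E F$)
$p{\left(h \right)} = h^{3}$
$s{\left(S \right)} = -4 - \frac{S}{2} + \frac{S \left(1 + S\right)}{2}$ ($s{\left(S \right)} = -4 + \frac{S \left(1 + S\right) - S}{2} = -4 + \frac{- S + S \left(1 + S\right)}{2} = -4 + \left(- \frac{S}{2} + \frac{S \left(1 + S\right)}{2}\right) = -4 - \frac{S}{2} + \frac{S \left(1 + S\right)}{2}$)
$6 p{\left(4 \right)} s{\left(b{\left(-3,-2 \right)} \right)} = 6 \cdot 4^{3} \left(-4 + \frac{\left(\left(-2\right)^{2} + 6 \left(-3\right)\right)^{2}}{2}\right) = 6 \cdot 64 \left(-4 + \frac{\left(4 - 18\right)^{2}}{2}\right) = 384 \left(-4 + \frac{\left(-14\right)^{2}}{2}\right) = 384 \left(-4 + \frac{1}{2} \cdot 196\right) = 384 \left(-4 + 98\right) = 384 \cdot 94 = 36096$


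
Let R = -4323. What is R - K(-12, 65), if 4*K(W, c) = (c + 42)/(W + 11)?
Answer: -17185/4 ≈ -4296.3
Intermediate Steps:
K(W, c) = (42 + c)/(4*(11 + W)) (K(W, c) = ((c + 42)/(W + 11))/4 = ((42 + c)/(11 + W))/4 = (42 + c)/(4*(11 + W)))
R - K(-12, 65) = -4323 - (42 + 65)/(4*(11 - 12)) = -4323 - 107/(4*(-1)) = -4323 - (-1)*107/4 = -4323 - 1*(-107/4) = -4323 + 107/4 = -17185/4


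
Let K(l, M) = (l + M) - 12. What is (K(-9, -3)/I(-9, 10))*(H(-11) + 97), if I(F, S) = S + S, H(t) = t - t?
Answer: -582/5 ≈ -116.40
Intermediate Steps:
K(l, M) = -12 + M + l (K(l, M) = (M + l) - 12 = -12 + M + l)
H(t) = 0
I(F, S) = 2*S
(K(-9, -3)/I(-9, 10))*(H(-11) + 97) = ((-12 - 3 - 9)/((2*10)))*(0 + 97) = -24/20*97 = -24*1/20*97 = -6/5*97 = -582/5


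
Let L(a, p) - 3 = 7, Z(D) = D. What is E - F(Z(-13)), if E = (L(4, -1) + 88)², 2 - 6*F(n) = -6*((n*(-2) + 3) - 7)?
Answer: 28745/3 ≈ 9581.7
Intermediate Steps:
L(a, p) = 10 (L(a, p) = 3 + 7 = 10)
F(n) = -11/3 - 2*n (F(n) = ⅓ - (-1)*((n*(-2) + 3) - 7) = ⅓ - (-1)*((-2*n + 3) - 7) = ⅓ - (-1)*((3 - 2*n) - 7) = ⅓ - (-1)*(-4 - 2*n) = ⅓ - (24 + 12*n)/6 = ⅓ + (-4 - 2*n) = -11/3 - 2*n)
E = 9604 (E = (10 + 88)² = 98² = 9604)
E - F(Z(-13)) = 9604 - (-11/3 - 2*(-13)) = 9604 - (-11/3 + 26) = 9604 - 1*67/3 = 9604 - 67/3 = 28745/3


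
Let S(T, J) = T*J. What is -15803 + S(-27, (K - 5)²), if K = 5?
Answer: -15803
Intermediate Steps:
S(T, J) = J*T
-15803 + S(-27, (K - 5)²) = -15803 + (5 - 5)²*(-27) = -15803 + 0²*(-27) = -15803 + 0*(-27) = -15803 + 0 = -15803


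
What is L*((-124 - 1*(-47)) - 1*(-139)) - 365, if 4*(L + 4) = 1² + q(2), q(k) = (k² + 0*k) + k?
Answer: -1009/2 ≈ -504.50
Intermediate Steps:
q(k) = k + k² (q(k) = (k² + 0) + k = k² + k = k + k²)
L = -9/4 (L = -4 + (1² + 2*(1 + 2))/4 = -4 + (1 + 2*3)/4 = -4 + (1 + 6)/4 = -4 + (¼)*7 = -4 + 7/4 = -9/4 ≈ -2.2500)
L*((-124 - 1*(-47)) - 1*(-139)) - 365 = -9*((-124 - 1*(-47)) - 1*(-139))/4 - 365 = -9*((-124 + 47) + 139)/4 - 365 = -9*(-77 + 139)/4 - 365 = -9/4*62 - 365 = -279/2 - 365 = -1009/2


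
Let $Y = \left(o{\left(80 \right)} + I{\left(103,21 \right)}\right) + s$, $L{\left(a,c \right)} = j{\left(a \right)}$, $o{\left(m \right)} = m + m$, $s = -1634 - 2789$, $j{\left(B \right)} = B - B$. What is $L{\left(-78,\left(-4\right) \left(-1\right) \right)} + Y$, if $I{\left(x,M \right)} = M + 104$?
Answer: $-4138$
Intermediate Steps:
$I{\left(x,M \right)} = 104 + M$
$j{\left(B \right)} = 0$
$s = -4423$ ($s = -1634 - 2789 = -4423$)
$o{\left(m \right)} = 2 m$
$L{\left(a,c \right)} = 0$
$Y = -4138$ ($Y = \left(2 \cdot 80 + \left(104 + 21\right)\right) - 4423 = \left(160 + 125\right) - 4423 = 285 - 4423 = -4138$)
$L{\left(-78,\left(-4\right) \left(-1\right) \right)} + Y = 0 - 4138 = -4138$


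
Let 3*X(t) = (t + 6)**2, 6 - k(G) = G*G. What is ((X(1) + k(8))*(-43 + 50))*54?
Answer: -15750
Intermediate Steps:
k(G) = 6 - G**2 (k(G) = 6 - G*G = 6 - G**2)
X(t) = (6 + t)**2/3 (X(t) = (t + 6)**2/3 = (6 + t)**2/3)
((X(1) + k(8))*(-43 + 50))*54 = (((6 + 1)**2/3 + (6 - 1*8**2))*(-43 + 50))*54 = (((1/3)*7**2 + (6 - 1*64))*7)*54 = (((1/3)*49 + (6 - 64))*7)*54 = ((49/3 - 58)*7)*54 = -125/3*7*54 = -875/3*54 = -15750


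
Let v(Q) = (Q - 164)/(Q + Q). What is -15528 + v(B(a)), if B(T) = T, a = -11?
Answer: -341441/22 ≈ -15520.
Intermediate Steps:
v(Q) = (-164 + Q)/(2*Q) (v(Q) = (-164 + Q)/((2*Q)) = (-164 + Q)*(1/(2*Q)) = (-164 + Q)/(2*Q))
-15528 + v(B(a)) = -15528 + (½)*(-164 - 11)/(-11) = -15528 + (½)*(-1/11)*(-175) = -15528 + 175/22 = -341441/22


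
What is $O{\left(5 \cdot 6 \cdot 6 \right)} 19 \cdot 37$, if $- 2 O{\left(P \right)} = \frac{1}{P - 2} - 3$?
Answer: $\frac{374699}{356} \approx 1052.5$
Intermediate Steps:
$O{\left(P \right)} = \frac{3}{2} - \frac{1}{2 \left(-2 + P\right)}$ ($O{\left(P \right)} = - \frac{\frac{1}{P - 2} - 3}{2} = - \frac{\frac{1}{-2 + P} - 3}{2} = - \frac{-3 + \frac{1}{-2 + P}}{2} = \frac{3}{2} - \frac{1}{2 \left(-2 + P\right)}$)
$O{\left(5 \cdot 6 \cdot 6 \right)} 19 \cdot 37 = \frac{-7 + 3 \cdot 5 \cdot 6 \cdot 6}{2 \left(-2 + 5 \cdot 6 \cdot 6\right)} 19 \cdot 37 = \frac{-7 + 3 \cdot 30 \cdot 6}{2 \left(-2 + 30 \cdot 6\right)} 19 \cdot 37 = \frac{-7 + 3 \cdot 180}{2 \left(-2 + 180\right)} 19 \cdot 37 = \frac{-7 + 540}{2 \cdot 178} \cdot 19 \cdot 37 = \frac{1}{2} \cdot \frac{1}{178} \cdot 533 \cdot 19 \cdot 37 = \frac{533}{356} \cdot 19 \cdot 37 = \frac{10127}{356} \cdot 37 = \frac{374699}{356}$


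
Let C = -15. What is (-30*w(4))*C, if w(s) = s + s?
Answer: 3600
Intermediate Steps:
w(s) = 2*s
(-30*w(4))*C = -60*4*(-15) = -30*8*(-15) = -240*(-15) = 3600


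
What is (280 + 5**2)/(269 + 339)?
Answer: 305/608 ≈ 0.50165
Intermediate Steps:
(280 + 5**2)/(269 + 339) = (280 + 25)/608 = 305*(1/608) = 305/608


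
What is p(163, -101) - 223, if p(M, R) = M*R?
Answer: -16686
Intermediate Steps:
p(163, -101) - 223 = 163*(-101) - 223 = -16463 - 223 = -16686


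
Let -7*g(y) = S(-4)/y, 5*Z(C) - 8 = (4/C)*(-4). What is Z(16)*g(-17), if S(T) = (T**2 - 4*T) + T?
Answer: 28/85 ≈ 0.32941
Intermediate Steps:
S(T) = T**2 - 3*T
Z(C) = 8/5 - 16/(5*C) (Z(C) = 8/5 + ((4/C)*(-4))/5 = 8/5 + (-16/C)/5 = 8/5 - 16/(5*C))
g(y) = -4/y (g(y) = -(-4*(-3 - 4))/(7*y) = -(-4*(-7))/(7*y) = -4/y)
Z(16)*g(-17) = ((8/5)*(-2 + 16)/16)*(-4/(-17)) = ((8/5)*(1/16)*14)*(-4*(-1/17)) = (7/5)*(4/17) = 28/85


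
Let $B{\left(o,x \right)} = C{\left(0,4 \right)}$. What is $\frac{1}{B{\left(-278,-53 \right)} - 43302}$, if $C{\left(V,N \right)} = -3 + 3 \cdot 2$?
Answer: $- \frac{1}{43299} \approx -2.3095 \cdot 10^{-5}$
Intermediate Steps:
$C{\left(V,N \right)} = 3$ ($C{\left(V,N \right)} = -3 + 6 = 3$)
$B{\left(o,x \right)} = 3$
$\frac{1}{B{\left(-278,-53 \right)} - 43302} = \frac{1}{3 - 43302} = \frac{1}{-43299} = - \frac{1}{43299}$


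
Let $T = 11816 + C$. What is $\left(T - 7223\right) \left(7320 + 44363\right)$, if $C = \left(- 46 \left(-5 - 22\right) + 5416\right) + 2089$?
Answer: $689451220$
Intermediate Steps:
$C = 8747$ ($C = \left(\left(-46\right) \left(-27\right) + 5416\right) + 2089 = \left(1242 + 5416\right) + 2089 = 6658 + 2089 = 8747$)
$T = 20563$ ($T = 11816 + 8747 = 20563$)
$\left(T - 7223\right) \left(7320 + 44363\right) = \left(20563 - 7223\right) \left(7320 + 44363\right) = 13340 \cdot 51683 = 689451220$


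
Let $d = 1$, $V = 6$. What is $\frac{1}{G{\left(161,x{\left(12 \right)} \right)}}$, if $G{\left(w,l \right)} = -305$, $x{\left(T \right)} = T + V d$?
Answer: $- \frac{1}{305} \approx -0.0032787$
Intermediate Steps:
$x{\left(T \right)} = 6 + T$ ($x{\left(T \right)} = T + 6 \cdot 1 = T + 6 = 6 + T$)
$\frac{1}{G{\left(161,x{\left(12 \right)} \right)}} = \frac{1}{-305} = - \frac{1}{305}$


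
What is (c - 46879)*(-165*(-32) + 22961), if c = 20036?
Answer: -758073163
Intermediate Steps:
(c - 46879)*(-165*(-32) + 22961) = (20036 - 46879)*(-165*(-32) + 22961) = -26843*(5280 + 22961) = -26843*28241 = -758073163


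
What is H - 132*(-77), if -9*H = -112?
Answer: 91588/9 ≈ 10176.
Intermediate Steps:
H = 112/9 (H = -⅑*(-112) = 112/9 ≈ 12.444)
H - 132*(-77) = 112/9 - 132*(-77) = 112/9 + 10164 = 91588/9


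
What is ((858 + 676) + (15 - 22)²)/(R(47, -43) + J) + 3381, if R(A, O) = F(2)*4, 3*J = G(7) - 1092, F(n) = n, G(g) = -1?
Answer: 3609540/1069 ≈ 3376.6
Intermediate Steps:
J = -1093/3 (J = (-1 - 1092)/3 = (⅓)*(-1093) = -1093/3 ≈ -364.33)
R(A, O) = 8 (R(A, O) = 2*4 = 8)
((858 + 676) + (15 - 22)²)/(R(47, -43) + J) + 3381 = ((858 + 676) + (15 - 22)²)/(8 - 1093/3) + 3381 = (1534 + (-7)²)/(-1069/3) + 3381 = (1534 + 49)*(-3/1069) + 3381 = 1583*(-3/1069) + 3381 = -4749/1069 + 3381 = 3609540/1069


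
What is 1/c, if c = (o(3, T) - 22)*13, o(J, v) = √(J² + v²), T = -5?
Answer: -11/2925 - √34/5850 ≈ -0.0047574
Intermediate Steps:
c = -286 + 13*√34 (c = (√(3² + (-5)²) - 22)*13 = (√(9 + 25) - 22)*13 = (√34 - 22)*13 = (-22 + √34)*13 = -286 + 13*√34 ≈ -210.20)
1/c = 1/(-286 + 13*√34)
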